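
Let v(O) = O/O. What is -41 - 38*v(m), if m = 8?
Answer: -79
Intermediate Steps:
v(O) = 1
-41 - 38*v(m) = -41 - 38*1 = -41 - 38 = -79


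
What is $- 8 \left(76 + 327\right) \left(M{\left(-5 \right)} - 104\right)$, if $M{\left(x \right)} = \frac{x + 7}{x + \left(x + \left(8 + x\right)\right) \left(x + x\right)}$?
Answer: $\frac{5022992}{15} \approx 3.3487 \cdot 10^{5}$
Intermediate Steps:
$M{\left(x \right)} = \frac{7 + x}{x + 2 x \left(8 + 2 x\right)}$ ($M{\left(x \right)} = \frac{7 + x}{x + \left(8 + 2 x\right) 2 x} = \frac{7 + x}{x + 2 x \left(8 + 2 x\right)}$)
$- 8 \left(76 + 327\right) \left(M{\left(-5 \right)} - 104\right) = - 8 \left(76 + 327\right) \left(\frac{7 - 5}{\left(-5\right) \left(17 + 4 \left(-5\right)\right)} - 104\right) = - 8 \cdot 403 \left(\left(- \frac{1}{5}\right) \frac{1}{17 - 20} \cdot 2 - 104\right) = - 8 \cdot 403 \left(\left(- \frac{1}{5}\right) \frac{1}{-3} \cdot 2 - 104\right) = - 8 \cdot 403 \left(\left(- \frac{1}{5}\right) \left(- \frac{1}{3}\right) 2 - 104\right) = - 8 \cdot 403 \left(\frac{2}{15} - 104\right) = - 8 \cdot 403 \left(- \frac{1558}{15}\right) = \left(-8\right) \left(- \frac{627874}{15}\right) = \frac{5022992}{15}$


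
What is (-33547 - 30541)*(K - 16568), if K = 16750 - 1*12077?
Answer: 762326760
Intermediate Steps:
K = 4673 (K = 16750 - 12077 = 4673)
(-33547 - 30541)*(K - 16568) = (-33547 - 30541)*(4673 - 16568) = -64088*(-11895) = 762326760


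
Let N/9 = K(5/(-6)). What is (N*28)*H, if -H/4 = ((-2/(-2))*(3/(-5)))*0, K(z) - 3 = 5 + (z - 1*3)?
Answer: 0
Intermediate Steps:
K(z) = 5 + z (K(z) = 3 + (5 + (z - 1*3)) = 3 + (5 + (z - 3)) = 3 + (5 + (-3 + z)) = 3 + (2 + z) = 5 + z)
N = 75/2 (N = 9*(5 + 5/(-6)) = 9*(5 + 5*(-1/6)) = 9*(5 - 5/6) = 9*(25/6) = 75/2 ≈ 37.500)
H = 0 (H = -4*(-2/(-2))*(3/(-5))*0 = -4*(-2*(-1/2))*(-1/5*3)*0 = -4*1*(-3/5)*0 = -(-12)*0/5 = -4*0 = 0)
(N*28)*H = ((75/2)*28)*0 = 1050*0 = 0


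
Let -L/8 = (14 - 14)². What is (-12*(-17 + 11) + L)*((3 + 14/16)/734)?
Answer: 279/734 ≈ 0.38011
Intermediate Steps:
L = 0 (L = -8*(14 - 14)² = -8*0² = -8*0 = 0)
(-12*(-17 + 11) + L)*((3 + 14/16)/734) = (-12*(-17 + 11) + 0)*((3 + 14/16)/734) = (-12*(-6) + 0)*((3 + 14*(1/16))*(1/734)) = (72 + 0)*((3 + 7/8)*(1/734)) = 72*((31/8)*(1/734)) = 72*(31/5872) = 279/734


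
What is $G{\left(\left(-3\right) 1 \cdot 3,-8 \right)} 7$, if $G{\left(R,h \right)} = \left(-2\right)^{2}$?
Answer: $28$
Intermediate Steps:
$G{\left(R,h \right)} = 4$
$G{\left(\left(-3\right) 1 \cdot 3,-8 \right)} 7 = 4 \cdot 7 = 28$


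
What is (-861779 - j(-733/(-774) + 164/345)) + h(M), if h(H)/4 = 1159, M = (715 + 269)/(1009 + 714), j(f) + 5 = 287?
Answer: -857425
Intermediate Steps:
j(f) = 282 (j(f) = -5 + 287 = 282)
M = 984/1723 ≈ 0.57110
h(H) = 4636 (h(H) = 4*1159 = 4636)
(-861779 - j(-733/(-774) + 164/345)) + h(M) = (-861779 - 1*282) + 4636 = (-861779 - 282) + 4636 = -862061 + 4636 = -857425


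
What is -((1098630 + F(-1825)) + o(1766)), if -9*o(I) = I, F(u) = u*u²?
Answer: 54695629721/9 ≈ 6.0773e+9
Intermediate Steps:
F(u) = u³
o(I) = -I/9
-((1098630 + F(-1825)) + o(1766)) = -((1098630 + (-1825)³) - ⅑*1766) = -((1098630 - 6078390625) - 1766/9) = -(-6077291995 - 1766/9) = -1*(-54695629721/9) = 54695629721/9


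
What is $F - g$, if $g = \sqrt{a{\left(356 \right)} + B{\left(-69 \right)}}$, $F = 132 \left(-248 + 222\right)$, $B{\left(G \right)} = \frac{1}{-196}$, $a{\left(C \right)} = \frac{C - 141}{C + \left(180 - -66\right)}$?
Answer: $-3432 - \frac{\sqrt{69}}{14} \approx -3432.6$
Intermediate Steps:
$a{\left(C \right)} = \frac{-141 + C}{246 + C}$ ($a{\left(C \right)} = \frac{-141 + C}{C + \left(180 + 66\right)} = \frac{-141 + C}{C + 246} = \frac{-141 + C}{246 + C}$)
$B{\left(G \right)} = - \frac{1}{196}$
$F = -3432$ ($F = 132 \left(-26\right) = -3432$)
$g = \frac{\sqrt{69}}{14}$ ($g = \sqrt{\frac{-141 + 356}{246 + 356} - \frac{1}{196}} = \sqrt{\frac{1}{602} \cdot 215 - \frac{1}{196}} = \sqrt{\frac{5}{14} - \frac{1}{196}} = \sqrt{\frac{69}{196}} = \frac{\sqrt{69}}{14} \approx 0.59333$)
$F - g = -3432 - \frac{\sqrt{69}}{14}$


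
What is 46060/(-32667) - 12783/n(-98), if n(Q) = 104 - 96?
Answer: -417950741/261336 ≈ -1599.3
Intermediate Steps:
n(Q) = 8
46060/(-32667) - 12783/n(-98) = 46060/(-32667) - 12783/8 = 46060*(-1/32667) - 12783*⅛ = -46060/32667 - 12783/8 = -417950741/261336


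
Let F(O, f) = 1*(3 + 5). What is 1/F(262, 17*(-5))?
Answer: ⅛ ≈ 0.12500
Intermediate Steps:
F(O, f) = 8 (F(O, f) = 1*8 = 8)
1/F(262, 17*(-5)) = 1/8 = ⅛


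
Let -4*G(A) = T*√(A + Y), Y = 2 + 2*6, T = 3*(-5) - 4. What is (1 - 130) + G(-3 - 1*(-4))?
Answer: -129 + 19*√15/4 ≈ -110.60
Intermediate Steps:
T = -19 (T = -15 - 4 = -19)
Y = 14 (Y = 2 + 12 = 14)
G(A) = 19*√(14 + A)/4 (G(A) = -(-19)*√(A + 14)/4 = -(-19)*√(14 + A)/4 = 19*√(14 + A)/4)
(1 - 130) + G(-3 - 1*(-4)) = (1 - 130) + 19*√(14 + (-3 - 1*(-4)))/4 = -129 + 19*√(14 + (-3 + 4))/4 = -129 + 19*√(14 + 1)/4 = -129 + 19*√15/4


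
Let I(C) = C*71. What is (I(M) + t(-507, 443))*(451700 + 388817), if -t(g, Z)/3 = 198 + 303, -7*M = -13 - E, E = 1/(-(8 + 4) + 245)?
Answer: -1879617067971/1631 ≈ -1.1524e+9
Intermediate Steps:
E = 1/233 (E = 1/(-1*12 + 245) = 1/(-12 + 245) = 1/233 ≈ 0.0042918)
M = 3030/1631 (M = -(-13 - 1*1/233)/7 = -(-13 - 1/233)/7 = -1/7*(-3030/233) = 3030/1631 ≈ 1.8578)
I(C) = 71*C
t(g, Z) = -1503 (t(g, Z) = -3*(198 + 303) = -3*501 = -1503)
(I(M) + t(-507, 443))*(451700 + 388817) = (71*(3030/1631) - 1503)*(451700 + 388817) = (215130/1631 - 1503)*840517 = -2236263/1631*840517 = -1879617067971/1631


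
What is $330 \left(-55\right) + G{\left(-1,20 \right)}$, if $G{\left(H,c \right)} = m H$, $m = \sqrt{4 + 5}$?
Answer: $-18153$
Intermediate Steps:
$m = 3$ ($m = \sqrt{9} = 3$)
$G{\left(H,c \right)} = 3 H$
$330 \left(-55\right) + G{\left(-1,20 \right)} = 330 \left(-55\right) + 3 \left(-1\right) = -18150 - 3 = -18153$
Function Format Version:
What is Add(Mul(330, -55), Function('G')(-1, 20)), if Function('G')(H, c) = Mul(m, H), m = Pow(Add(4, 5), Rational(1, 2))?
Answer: -18153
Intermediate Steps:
m = 3 (m = Pow(9, Rational(1, 2)) = 3)
Function('G')(H, c) = Mul(3, H)
Add(Mul(330, -55), Function('G')(-1, 20)) = Add(Mul(330, -55), Mul(3, -1)) = Add(-18150, -3) = -18153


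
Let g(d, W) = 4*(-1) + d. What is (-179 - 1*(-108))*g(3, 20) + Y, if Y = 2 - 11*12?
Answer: -59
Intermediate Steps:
g(d, W) = -4 + d
Y = -130 (Y = 2 - 132 = -130)
(-179 - 1*(-108))*g(3, 20) + Y = (-179 - 1*(-108))*(-4 + 3) - 130 = (-179 + 108)*(-1) - 130 = -71*(-1) - 130 = 71 - 130 = -59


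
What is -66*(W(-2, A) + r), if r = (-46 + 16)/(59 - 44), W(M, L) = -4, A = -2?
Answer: 396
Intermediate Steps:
r = -2 (r = -30/15 = -30*1/15 = -2)
-66*(W(-2, A) + r) = -66*(-4 - 2) = -66*(-6) = 396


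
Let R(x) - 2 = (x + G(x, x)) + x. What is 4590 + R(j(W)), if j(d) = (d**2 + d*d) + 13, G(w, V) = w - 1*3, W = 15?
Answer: 5978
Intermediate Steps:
G(w, V) = -3 + w (G(w, V) = w - 3 = -3 + w)
j(d) = 13 + 2*d**2 (j(d) = (d**2 + d**2) + 13 = 2*d**2 + 13 = 13 + 2*d**2)
R(x) = -1 + 3*x (R(x) = 2 + ((x + (-3 + x)) + x) = 2 + ((-3 + 2*x) + x) = 2 + (-3 + 3*x) = -1 + 3*x)
4590 + R(j(W)) = 4590 + (-1 + 3*(13 + 2*15**2)) = 4590 + (-1 + 3*(13 + 2*225)) = 4590 + (-1 + 3*(13 + 450)) = 4590 + (-1 + 3*463) = 4590 + (-1 + 1389) = 4590 + 1388 = 5978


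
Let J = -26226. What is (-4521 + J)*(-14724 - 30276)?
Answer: 1383615000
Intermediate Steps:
(-4521 + J)*(-14724 - 30276) = (-4521 - 26226)*(-14724 - 30276) = -30747*(-45000) = 1383615000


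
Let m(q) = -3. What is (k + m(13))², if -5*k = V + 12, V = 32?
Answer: 3481/25 ≈ 139.24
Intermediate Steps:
k = -44/5 (k = -(32 + 12)/5 = -⅕*44 = -44/5 ≈ -8.8000)
(k + m(13))² = (-44/5 - 3)² = (-59/5)² = 3481/25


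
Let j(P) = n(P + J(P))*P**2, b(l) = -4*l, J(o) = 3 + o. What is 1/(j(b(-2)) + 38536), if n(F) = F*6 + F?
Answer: 1/47048 ≈ 2.1255e-5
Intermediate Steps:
n(F) = 7*F (n(F) = 6*F + F = 7*F)
j(P) = P**2*(21 + 14*P) (j(P) = (7*(P + (3 + P)))*P**2 = (7*(3 + 2*P))*P**2 = (21 + 14*P)*P**2 = P**2*(21 + 14*P))
1/(j(b(-2)) + 38536) = 1/((-4*(-2))**2*(21 + 14*(-4*(-2))) + 38536) = 1/(8**2*(21 + 14*8) + 38536) = 1/(64*(21 + 112) + 38536) = 1/(64*133 + 38536) = 1/(8512 + 38536) = 1/47048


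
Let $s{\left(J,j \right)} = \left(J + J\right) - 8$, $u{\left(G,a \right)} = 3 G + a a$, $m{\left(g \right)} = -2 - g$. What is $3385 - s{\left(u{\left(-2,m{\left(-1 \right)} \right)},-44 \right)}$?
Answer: $3403$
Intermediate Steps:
$u{\left(G,a \right)} = a^{2} + 3 G$ ($u{\left(G,a \right)} = 3 G + a^{2} = a^{2} + 3 G$)
$s{\left(J,j \right)} = -8 + 2 J$ ($s{\left(J,j \right)} = 2 J - 8 = -8 + 2 J$)
$3385 - s{\left(u{\left(-2,m{\left(-1 \right)} \right)},-44 \right)} = 3385 - \left(-8 + 2 \left(\left(-2 - -1\right)^{2} + 3 \left(-2\right)\right)\right) = 3385 - \left(-8 + 2 \left(\left(-2 + 1\right)^{2} - 6\right)\right) = 3385 - \left(-8 + 2 \left(\left(-1\right)^{2} - 6\right)\right) = 3385 - \left(-8 + 2 \left(1 - 6\right)\right) = 3385 - \left(-8 + 2 \left(-5\right)\right) = 3385 - \left(-8 - 10\right) = 3385 - -18 = 3385 + 18 = 3403$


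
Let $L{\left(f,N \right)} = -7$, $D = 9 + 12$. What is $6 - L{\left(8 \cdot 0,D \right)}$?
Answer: $13$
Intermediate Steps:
$D = 21$
$6 - L{\left(8 \cdot 0,D \right)} = 6 - -7 = 6 + 7 = 13$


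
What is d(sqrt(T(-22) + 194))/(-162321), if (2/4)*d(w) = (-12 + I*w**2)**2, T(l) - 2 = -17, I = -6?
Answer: -786264/54107 ≈ -14.532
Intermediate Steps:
T(l) = -15 (T(l) = 2 - 17 = -15)
d(w) = 2*(-12 - 6*w**2)**2
d(sqrt(T(-22) + 194))/(-162321) = (72*(2 + (sqrt(-15 + 194))**2)**2)/(-162321) = (72*(2 + (sqrt(179))**2)**2)*(-1/162321) = (72*(2 + 179)**2)*(-1/162321) = (72*181**2)*(-1/162321) = (72*32761)*(-1/162321) = 2358792*(-1/162321) = -786264/54107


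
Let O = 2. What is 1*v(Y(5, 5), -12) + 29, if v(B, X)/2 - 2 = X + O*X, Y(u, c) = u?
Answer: -39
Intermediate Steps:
v(B, X) = 4 + 6*X (v(B, X) = 4 + 2*(X + 2*X) = 4 + 2*(3*X) = 4 + 6*X)
1*v(Y(5, 5), -12) + 29 = 1*(4 + 6*(-12)) + 29 = 1*(4 - 72) + 29 = 1*(-68) + 29 = -68 + 29 = -39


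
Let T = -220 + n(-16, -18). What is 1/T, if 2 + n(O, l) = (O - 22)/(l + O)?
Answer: -17/3755 ≈ -0.0045273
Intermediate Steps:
n(O, l) = -2 + (-22 + O)/(O + l) (n(O, l) = -2 + (O - 22)/(l + O) = -2 + (-22 + O)/(O + l))
T = -3755/17 (T = -220 + (-22 - 1*(-16) - 2*(-18))/(-16 - 18) = -220 + (-22 + 16 + 36)/(-34) = -220 - 1/34*30 = -220 - 15/17 = -3755/17 ≈ -220.88)
1/T = 1/(-3755/17) = -17/3755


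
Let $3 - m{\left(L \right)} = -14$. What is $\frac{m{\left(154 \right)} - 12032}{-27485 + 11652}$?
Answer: $\frac{12015}{15833} \approx 0.75886$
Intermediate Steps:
$m{\left(L \right)} = 17$ ($m{\left(L \right)} = 3 - -14 = 3 + 14 = 17$)
$\frac{m{\left(154 \right)} - 12032}{-27485 + 11652} = \frac{17 - 12032}{-27485 + 11652} = - \frac{12015}{-15833} = \left(-12015\right) \left(- \frac{1}{15833}\right) = \frac{12015}{15833}$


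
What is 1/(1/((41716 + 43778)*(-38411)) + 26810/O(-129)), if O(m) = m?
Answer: -141208131462/29347209337223 ≈ -0.0048116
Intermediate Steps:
1/(1/((41716 + 43778)*(-38411)) + 26810/O(-129)) = 1/(1/((41716 + 43778)*(-38411)) + 26810/(-129)) = 1/(-1/38411/85494 + 26810*(-1/129)) = 1/((1/85494)*(-1/38411) - 26810/129) = 1/(-1/3283910034 - 26810/129) = 1/(-29347209337223/141208131462) = -141208131462/29347209337223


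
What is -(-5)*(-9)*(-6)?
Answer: 270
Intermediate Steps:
-(-5)*(-9)*(-6) = -5*9*(-6) = -45*(-6) = 270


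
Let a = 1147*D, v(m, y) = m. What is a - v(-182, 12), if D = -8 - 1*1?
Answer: -10141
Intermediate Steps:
D = -9 (D = -8 - 1 = -9)
a = -10323 (a = 1147*(-9) = -10323)
a - v(-182, 12) = -10323 - 1*(-182) = -10323 + 182 = -10141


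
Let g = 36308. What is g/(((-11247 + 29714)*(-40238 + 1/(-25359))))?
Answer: -2941644/60203331137 ≈ -4.8862e-5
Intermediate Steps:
g/(((-11247 + 29714)*(-40238 + 1/(-25359)))) = 36308/(((-11247 + 29714)*(-40238 + 1/(-25359)))) = 36308/((18467*(-40238 - 1/25359))) = 36308/((18467*(-1020395443/25359))) = 36308/(-18843642645881/25359) = 36308*(-25359/18843642645881) = -2941644/60203331137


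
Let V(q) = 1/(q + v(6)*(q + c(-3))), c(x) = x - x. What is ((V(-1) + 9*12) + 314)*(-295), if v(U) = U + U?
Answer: -1618075/13 ≈ -1.2447e+5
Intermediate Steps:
v(U) = 2*U
c(x) = 0
V(q) = 1/(13*q) (V(q) = 1/(q + (2*6)*(q + 0)) = 1/(q + 12*q) = 1/(13*q))
((V(-1) + 9*12) + 314)*(-295) = (((1/13)/(-1) + 9*12) + 314)*(-295) = (((1/13)*(-1) + 108) + 314)*(-295) = ((-1/13 + 108) + 314)*(-295) = (1403/13 + 314)*(-295) = (5485/13)*(-295) = -1618075/13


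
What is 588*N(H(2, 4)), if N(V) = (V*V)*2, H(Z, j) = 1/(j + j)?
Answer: 147/8 ≈ 18.375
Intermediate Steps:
H(Z, j) = 1/(2*j)
N(V) = 2*V² (N(V) = V²*2 = 2*V²)
588*N(H(2, 4)) = 588*(2*((½)/4)²) = 588*(2*((½)*(¼))²) = 588*(2*(⅛)²) = 588*(2*(1/64)) = 588*(1/32) = 147/8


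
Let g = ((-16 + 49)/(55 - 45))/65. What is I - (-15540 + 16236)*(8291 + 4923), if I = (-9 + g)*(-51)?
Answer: -5977716933/650 ≈ -9.1965e+6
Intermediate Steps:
g = 33/650 (g = (33/10)*(1/65) = 33/650 ≈ 0.050769)
I = 296667/650 (I = (-9 + 33/650)*(-51) = -5817/650*(-51) = 296667/650 ≈ 456.41)
I - (-15540 + 16236)*(8291 + 4923) = 296667/650 - (-15540 + 16236)*(8291 + 4923) = 296667/650 - 696*13214 = 296667/650 - 1*9196944 = 296667/650 - 9196944 = -5977716933/650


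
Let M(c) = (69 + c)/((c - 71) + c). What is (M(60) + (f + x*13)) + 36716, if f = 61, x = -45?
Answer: 1773537/49 ≈ 36195.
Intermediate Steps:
M(c) = (69 + c)/(-71 + 2*c) (M(c) = (69 + c)/((-71 + c) + c) = (69 + c)/(-71 + 2*c))
(M(60) + (f + x*13)) + 36716 = ((69 + 60)/(-71 + 2*60) + (61 - 45*13)) + 36716 = (129/(-71 + 120) + (61 - 585)) + 36716 = (129/49 - 524) + 36716 = -25547/49 + 36716 = 1773537/49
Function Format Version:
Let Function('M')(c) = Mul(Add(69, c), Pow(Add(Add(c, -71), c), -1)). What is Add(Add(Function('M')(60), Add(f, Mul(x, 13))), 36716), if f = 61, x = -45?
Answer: Rational(1773537, 49) ≈ 36195.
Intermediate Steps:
Function('M')(c) = Mul(Pow(Add(-71, Mul(2, c)), -1), Add(69, c)) (Function('M')(c) = Mul(Add(69, c), Pow(Add(Add(-71, c), c), -1)) = Mul(Add(69, c), Pow(Add(-71, Mul(2, c)), -1)) = Mul(Pow(Add(-71, Mul(2, c)), -1), Add(69, c)))
Add(Add(Function('M')(60), Add(f, Mul(x, 13))), 36716) = Add(Add(Mul(Pow(Add(-71, Mul(2, 60)), -1), Add(69, 60)), Add(61, Mul(-45, 13))), 36716) = Add(Add(Mul(Pow(Add(-71, 120), -1), 129), Add(61, -585)), 36716) = Add(Add(Mul(Pow(49, -1), 129), -524), 36716) = Add(Add(Mul(Rational(1, 49), 129), -524), 36716) = Add(Add(Rational(129, 49), -524), 36716) = Add(Rational(-25547, 49), 36716) = Rational(1773537, 49)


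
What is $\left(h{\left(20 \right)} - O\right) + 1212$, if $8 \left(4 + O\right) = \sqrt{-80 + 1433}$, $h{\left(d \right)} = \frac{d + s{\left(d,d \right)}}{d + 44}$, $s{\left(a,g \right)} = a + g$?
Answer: $\frac{19471}{16} - \frac{\sqrt{1353}}{8} \approx 1212.3$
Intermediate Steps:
$h{\left(d \right)} = \frac{3 d}{44 + d}$ ($h{\left(d \right)} = \frac{d + \left(d + d\right)}{d + 44} = \frac{d + 2 d}{44 + d} = \frac{3 d}{44 + d}$)
$O = -4 + \frac{\sqrt{1353}}{8}$ ($O = -4 + \frac{\sqrt{-80 + 1433}}{8} = -4 + \frac{\sqrt{1353}}{8} \approx 0.59789$)
$\left(h{\left(20 \right)} - O\right) + 1212 = \left(3 \cdot 20 \frac{1}{44 + 20} - \left(-4 + \frac{\sqrt{1353}}{8}\right)\right) + 1212 = \left(3 \cdot 20 \cdot \frac{1}{64} + \left(4 - \frac{\sqrt{1353}}{8}\right)\right) + 1212 = \left(\frac{15}{16} + \left(4 - \frac{\sqrt{1353}}{8}\right)\right) + 1212 = \left(\frac{79}{16} - \frac{\sqrt{1353}}{8}\right) + 1212 = \frac{19471}{16} - \frac{\sqrt{1353}}{8}$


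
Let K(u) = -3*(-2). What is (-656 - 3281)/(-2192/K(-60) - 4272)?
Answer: 11811/13912 ≈ 0.84898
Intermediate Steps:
K(u) = 6
(-656 - 3281)/(-2192/K(-60) - 4272) = (-656 - 3281)/(-2192/6 - 4272) = -3937/(-2192*1/6 - 4272) = -3937/(-1096/3 - 4272) = -3937/(-13912/3) = -3937*(-3/13912) = 11811/13912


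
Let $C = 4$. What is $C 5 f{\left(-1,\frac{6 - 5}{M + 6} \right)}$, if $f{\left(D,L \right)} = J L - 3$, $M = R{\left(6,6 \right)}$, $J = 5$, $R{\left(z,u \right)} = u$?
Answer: $- \frac{155}{3} \approx -51.667$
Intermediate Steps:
$M = 6$
$f{\left(D,L \right)} = -3 + 5 L$ ($f{\left(D,L \right)} = 5 L - 3 = -3 + 5 L$)
$C 5 f{\left(-1,\frac{6 - 5}{M + 6} \right)} = 4 \cdot 5 \left(-3 + 5 \frac{6 - 5}{6 + 6}\right) = 20 \left(-3 + 5 \cdot 1 \cdot \frac{1}{12}\right) = 20 \left(-3 + 5 \cdot \frac{1}{12}\right) = 20 \left(-3 + \frac{5}{12}\right) = 20 \left(- \frac{31}{12}\right) = - \frac{155}{3}$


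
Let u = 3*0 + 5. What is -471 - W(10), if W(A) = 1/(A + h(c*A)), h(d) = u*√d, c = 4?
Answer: -42389/90 - √10/90 ≈ -471.02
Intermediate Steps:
u = 5 (u = 0 + 5 = 5)
h(d) = 5*√d
W(A) = 1/(A + 10*√A) (W(A) = 1/(A + 5*√(4*A)) = 1/(A + 5*(2*√A)) = 1/(A + 10*√A))
-471 - W(10) = -471 - 1/(10 + 10*√10)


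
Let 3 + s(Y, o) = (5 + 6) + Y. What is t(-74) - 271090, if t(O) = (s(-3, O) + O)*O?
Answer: -265984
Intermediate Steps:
s(Y, o) = 8 + Y (s(Y, o) = -3 + ((5 + 6) + Y) = -3 + (11 + Y) = 8 + Y)
t(O) = O*(5 + O) (t(O) = ((8 - 3) + O)*O = (5 + O)*O = O*(5 + O))
t(-74) - 271090 = -74*(5 - 74) - 271090 = -74*(-69) - 271090 = 5106 - 271090 = -265984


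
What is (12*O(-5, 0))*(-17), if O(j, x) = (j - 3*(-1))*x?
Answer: 0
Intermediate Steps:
O(j, x) = x*(3 + j) (O(j, x) = (j + 3)*x = (3 + j)*x = x*(3 + j))
(12*O(-5, 0))*(-17) = (12*(0*(3 - 5)))*(-17) = (12*(0*(-2)))*(-17) = (12*0)*(-17) = 0*(-17) = 0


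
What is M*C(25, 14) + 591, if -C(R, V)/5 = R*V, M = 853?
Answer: -1492159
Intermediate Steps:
C(R, V) = -5*R*V
M*C(25, 14) + 591 = 853*(-5*25*14) + 591 = 853*(-1750) + 591 = -1492750 + 591 = -1492159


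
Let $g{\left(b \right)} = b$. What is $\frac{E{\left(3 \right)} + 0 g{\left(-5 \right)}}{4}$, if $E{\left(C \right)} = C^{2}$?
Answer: $\frac{9}{4} \approx 2.25$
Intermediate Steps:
$\frac{E{\left(3 \right)} + 0 g{\left(-5 \right)}}{4} = \frac{3^{2} + 0 \left(-5\right)}{4} = \frac{9 + 0}{4} = \frac{1}{4} \cdot 9 = \frac{9}{4}$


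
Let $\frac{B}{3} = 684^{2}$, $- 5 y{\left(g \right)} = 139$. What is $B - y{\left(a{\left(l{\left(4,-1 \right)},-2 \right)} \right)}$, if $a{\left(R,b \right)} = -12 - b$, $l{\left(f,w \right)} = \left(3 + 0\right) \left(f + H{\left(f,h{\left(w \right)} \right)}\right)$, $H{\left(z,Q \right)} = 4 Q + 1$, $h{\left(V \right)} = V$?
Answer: $\frac{7017979}{5} \approx 1.4036 \cdot 10^{6}$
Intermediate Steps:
$H{\left(z,Q \right)} = 1 + 4 Q$
$l{\left(f,w \right)} = 3 + 3 f + 12 w$ ($l{\left(f,w \right)} = \left(3 + 0\right) \left(f + \left(1 + 4 w\right)\right) = 3 \left(1 + f + 4 w\right) = 3 + 3 f + 12 w$)
$y{\left(g \right)} = - \frac{139}{5}$ ($y{\left(g \right)} = \left(- \frac{1}{5}\right) 139 = - \frac{139}{5}$)
$B = 1403568$ ($B = 3 \cdot 684^{2} = 3 \cdot 467856 = 1403568$)
$B - y{\left(a{\left(l{\left(4,-1 \right)},-2 \right)} \right)} = 1403568 - - \frac{139}{5} = 1403568 + \frac{139}{5} = \frac{7017979}{5}$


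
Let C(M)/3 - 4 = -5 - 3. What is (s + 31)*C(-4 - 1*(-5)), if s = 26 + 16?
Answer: -876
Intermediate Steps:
C(M) = -12 (C(M) = 12 + 3*(-5 - 3) = 12 + 3*(-8) = 12 - 24 = -12)
s = 42
(s + 31)*C(-4 - 1*(-5)) = (42 + 31)*(-12) = 73*(-12) = -876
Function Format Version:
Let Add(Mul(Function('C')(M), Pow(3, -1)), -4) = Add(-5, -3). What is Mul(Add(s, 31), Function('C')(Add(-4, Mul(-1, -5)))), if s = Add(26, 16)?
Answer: -876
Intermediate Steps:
Function('C')(M) = -12 (Function('C')(M) = Add(12, Mul(3, Add(-5, -3))) = Add(12, Mul(3, -8)) = Add(12, -24) = -12)
s = 42
Mul(Add(s, 31), Function('C')(Add(-4, Mul(-1, -5)))) = Mul(Add(42, 31), -12) = Mul(73, -12) = -876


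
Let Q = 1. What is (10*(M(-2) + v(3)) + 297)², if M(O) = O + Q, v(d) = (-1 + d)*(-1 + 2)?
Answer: 94249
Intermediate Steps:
v(d) = -1 + d (v(d) = (-1 + d)*1 = -1 + d)
M(O) = 1 + O (M(O) = O + 1 = 1 + O)
(10*(M(-2) + v(3)) + 297)² = (10*((1 - 2) + (-1 + 3)) + 297)² = (10*(-1 + 2) + 297)² = (10*1 + 297)² = (10 + 297)² = 307² = 94249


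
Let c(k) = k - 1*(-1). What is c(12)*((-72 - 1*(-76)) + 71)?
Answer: 975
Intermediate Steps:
c(k) = 1 + k (c(k) = k + 1 = 1 + k)
c(12)*((-72 - 1*(-76)) + 71) = (1 + 12)*((-72 - 1*(-76)) + 71) = 13*((-72 + 76) + 71) = 13*(4 + 71) = 13*75 = 975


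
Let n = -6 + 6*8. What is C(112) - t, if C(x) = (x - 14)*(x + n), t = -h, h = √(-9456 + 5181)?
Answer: 15092 + 15*I*√19 ≈ 15092.0 + 65.384*I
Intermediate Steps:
h = 15*I*√19 (h = √(-4275) = 15*I*√19 ≈ 65.384*I)
n = 42 (n = -6 + 48 = 42)
t = -15*I*√19 ≈ -65.384*I
C(x) = (-14 + x)*(42 + x) (C(x) = (x - 14)*(x + 42) = (-14 + x)*(42 + x))
C(112) - t = (-588 + 112² + 28*112) - (-15)*I*√19 = (-588 + 12544 + 3136) + 15*I*√19 = 15092 + 15*I*√19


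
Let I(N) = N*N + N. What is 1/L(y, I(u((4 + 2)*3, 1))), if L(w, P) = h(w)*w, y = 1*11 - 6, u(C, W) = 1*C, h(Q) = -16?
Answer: -1/80 ≈ -0.012500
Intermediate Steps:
u(C, W) = C
y = 5 (y = 11 - 6 = 5)
I(N) = N + N² (I(N) = N² + N = N + N²)
L(w, P) = -16*w
1/L(y, I(u((4 + 2)*3, 1))) = 1/(-16*5) = 1/(-80) = -1/80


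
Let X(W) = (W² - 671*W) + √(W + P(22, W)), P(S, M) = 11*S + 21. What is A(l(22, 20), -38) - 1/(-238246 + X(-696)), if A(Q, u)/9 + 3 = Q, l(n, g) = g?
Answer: 77821042754251/508634271029 + I*√433/508634271029 ≈ 153.0 + 4.0911e-11*I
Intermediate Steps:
P(S, M) = 21 + 11*S
A(Q, u) = -27 + 9*Q
X(W) = W² + √(263 + W) - 671*W (X(W) = (W² - 671*W) + √(W + (21 + 11*22)) = (W² - 671*W) + √(W + (21 + 242)) = (W² - 671*W) + √(W + 263) = (W² - 671*W) + √(263 + W) = W² + √(263 + W) - 671*W)
A(l(22, 20), -38) - 1/(-238246 + X(-696)) = (-27 + 9*20) - 1/(-238246 + ((-696)² + √(263 - 696) - 671*(-696))) = (-27 + 180) - 1/(-238246 + (484416 + √(-433) + 467016)) = 153 - 1/(-238246 + (484416 + I*√433 + 467016)) = 153 - 1/(-238246 + (951432 + I*√433)) = 153 - 1/(713186 + I*√433)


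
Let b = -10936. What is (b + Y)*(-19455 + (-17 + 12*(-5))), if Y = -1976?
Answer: 252197184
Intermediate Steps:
(b + Y)*(-19455 + (-17 + 12*(-5))) = (-10936 - 1976)*(-19455 + (-17 + 12*(-5))) = -12912*(-19455 + (-17 - 60)) = -12912*(-19455 - 77) = -12912*(-19532) = 252197184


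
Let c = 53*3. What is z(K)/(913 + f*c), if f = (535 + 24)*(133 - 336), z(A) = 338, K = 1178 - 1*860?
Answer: -169/9020965 ≈ -1.8734e-5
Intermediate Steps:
K = 318 (K = 1178 - 860 = 318)
c = 159
f = -113477 (f = 559*(-203) = -113477)
z(K)/(913 + f*c) = 338/(913 - 113477*159) = 338/(913 - 18042843) = 338/(-18041930) = 338*(-1/18041930) = -169/9020965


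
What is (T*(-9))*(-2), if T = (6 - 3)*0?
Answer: 0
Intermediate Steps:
T = 0 (T = 3*0 = 0)
(T*(-9))*(-2) = (0*(-9))*(-2) = 0*(-2) = 0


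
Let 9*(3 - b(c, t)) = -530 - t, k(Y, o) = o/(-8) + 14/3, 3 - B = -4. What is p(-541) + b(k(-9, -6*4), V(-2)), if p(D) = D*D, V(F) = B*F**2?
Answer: 292746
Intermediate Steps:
B = 7 (B = 3 - 1*(-4) = 3 + 4 = 7)
V(F) = 7*F**2
k(Y, o) = 14/3 - o/8 (k(Y, o) = o*(-1/8) + 14*(1/3) = -o/8 + 14/3 = 14/3 - o/8)
b(c, t) = 557/9 + t/9 (b(c, t) = 3 - (-530 - t)/9 = 3 + (530/9 + t/9) = 557/9 + t/9)
p(D) = D**2
p(-541) + b(k(-9, -6*4), V(-2)) = (-541)**2 + (557/9 + (7*(-2)**2)/9) = 292681 + (557/9 + (7*4)/9) = 292681 + (557/9 + (1/9)*28) = 292681 + (557/9 + 28/9) = 292681 + 65 = 292746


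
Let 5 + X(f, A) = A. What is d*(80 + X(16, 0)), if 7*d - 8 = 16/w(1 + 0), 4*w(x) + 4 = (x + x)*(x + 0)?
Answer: -1800/7 ≈ -257.14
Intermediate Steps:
w(x) = -1 + x**2/2 (w(x) = -1 + ((x + x)*(x + 0))/4 = -1 + ((2*x)*x)/4 = -1 + (2*x**2)/4 = -1 + x**2/2)
X(f, A) = -5 + A
d = -24/7 (d = 8/7 + (16/(-1 + (1 + 0)**2/2))/7 = 8/7 + (16/(-1 + (1/2)*1**2))/7 = 8/7 + (16/(-1 + (1/2)*1))/7 = 8/7 + (16/(-1 + 1/2))/7 = 8/7 + (16/(-1/2))/7 = 8/7 + (16*(-2))/7 = 8/7 + (1/7)*(-32) = 8/7 - 32/7 = -24/7 ≈ -3.4286)
d*(80 + X(16, 0)) = -24*(80 + (-5 + 0))/7 = -24*(80 - 5)/7 = -24/7*75 = -1800/7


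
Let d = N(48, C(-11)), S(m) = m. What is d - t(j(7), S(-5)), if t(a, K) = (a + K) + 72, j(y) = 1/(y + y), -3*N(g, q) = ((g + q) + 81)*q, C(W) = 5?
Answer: -12197/42 ≈ -290.40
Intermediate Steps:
N(g, q) = -q*(81 + g + q)/3 (N(g, q) = -((g + q) + 81)*q/3 = -(81 + g + q)*q/3 = -q*(81 + g + q)/3)
d = -670/3 (d = -1/3*5*(81 + 48 + 5) = -1/3*5*134 = -670/3 ≈ -223.33)
j(y) = 1/(2*y)
t(a, K) = 72 + K + a (t(a, K) = (K + a) + 72 = 72 + K + a)
d - t(j(7), S(-5)) = -670/3 - (72 - 5 + (1/2)/7) = -670/3 - (72 - 5 + (1/2)*(1/7)) = -670/3 - (72 - 5 + 1/14) = -670/3 - 1*939/14 = -670/3 - 939/14 = -12197/42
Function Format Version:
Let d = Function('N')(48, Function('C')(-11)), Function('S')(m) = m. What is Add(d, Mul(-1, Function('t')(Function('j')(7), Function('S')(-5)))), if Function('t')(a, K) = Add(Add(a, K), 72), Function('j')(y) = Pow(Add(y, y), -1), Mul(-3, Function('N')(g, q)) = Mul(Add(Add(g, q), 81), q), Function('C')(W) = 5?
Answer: Rational(-12197, 42) ≈ -290.40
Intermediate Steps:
Function('N')(g, q) = Mul(Rational(-1, 3), q, Add(81, g, q)) (Function('N')(g, q) = Mul(Rational(-1, 3), Mul(Add(Add(g, q), 81), q)) = Mul(Rational(-1, 3), Mul(Add(81, g, q), q)) = Mul(Rational(-1, 3), Mul(q, Add(81, g, q))) = Mul(Rational(-1, 3), q, Add(81, g, q)))
d = Rational(-670, 3) (d = Mul(Rational(-1, 3), 5, Add(81, 48, 5)) = Mul(Rational(-1, 3), 5, 134) = Rational(-670, 3) ≈ -223.33)
Function('j')(y) = Mul(Rational(1, 2), Pow(y, -1)) (Function('j')(y) = Pow(Mul(2, y), -1) = Mul(Rational(1, 2), Pow(y, -1)))
Function('t')(a, K) = Add(72, K, a) (Function('t')(a, K) = Add(Add(K, a), 72) = Add(72, K, a))
Add(d, Mul(-1, Function('t')(Function('j')(7), Function('S')(-5)))) = Add(Rational(-670, 3), Mul(-1, Add(72, -5, Mul(Rational(1, 2), Pow(7, -1))))) = Add(Rational(-670, 3), Mul(-1, Add(72, -5, Mul(Rational(1, 2), Rational(1, 7))))) = Add(Rational(-670, 3), Mul(-1, Add(72, -5, Rational(1, 14)))) = Add(Rational(-670, 3), Mul(-1, Rational(939, 14))) = Add(Rational(-670, 3), Rational(-939, 14)) = Rational(-12197, 42)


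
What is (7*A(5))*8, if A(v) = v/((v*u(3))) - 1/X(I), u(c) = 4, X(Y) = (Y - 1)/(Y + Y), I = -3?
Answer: -70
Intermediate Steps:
X(Y) = (-1 + Y)/(2*Y) (X(Y) = (-1 + Y)/((2*Y)) = (-1 + Y)*(1/(2*Y)) = (-1 + Y)/(2*Y))
A(v) = -5/4 (A(v) = v/((v*4)) - 1/((1/2)*(-1 - 3)/(-3)) = v/((4*v)) - 1/((1/2)*(-1/3)*(-4)) = v*(1/(4*v)) - 1/2/3 = 1/4 - 1*3/2 = 1/4 - 3/2 = -5/4)
(7*A(5))*8 = (7*(-5/4))*8 = -35/4*8 = -70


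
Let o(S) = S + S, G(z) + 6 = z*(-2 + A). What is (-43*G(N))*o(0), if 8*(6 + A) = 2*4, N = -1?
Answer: 0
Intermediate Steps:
A = -5 (A = -6 + (2*4)/8 = -6 + (⅛)*8 = -6 + 1 = -5)
G(z) = -6 - 7*z (G(z) = -6 + z*(-2 - 5) = -6 + z*(-7) = -6 - 7*z)
o(S) = 2*S
(-43*G(N))*o(0) = (-43*(-6 - 7*(-1)))*(2*0) = -43*(-6 + 7)*0 = -43*1*0 = -43*0 = 0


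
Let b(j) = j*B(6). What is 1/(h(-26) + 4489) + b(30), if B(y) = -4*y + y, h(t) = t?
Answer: -2410019/4463 ≈ -540.00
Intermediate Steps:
B(y) = -3*y
b(j) = -18*j (b(j) = j*(-3*6) = j*(-18) = -18*j)
1/(h(-26) + 4489) + b(30) = 1/(-26 + 4489) - 18*30 = 1/4463 - 540 = -2410019/4463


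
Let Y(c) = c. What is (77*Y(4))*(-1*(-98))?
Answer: 30184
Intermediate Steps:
(77*Y(4))*(-1*(-98)) = (77*4)*(-1*(-98)) = 308*98 = 30184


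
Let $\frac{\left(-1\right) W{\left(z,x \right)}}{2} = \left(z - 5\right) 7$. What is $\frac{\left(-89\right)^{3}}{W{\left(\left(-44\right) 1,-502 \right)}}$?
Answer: $- \frac{704969}{686} \approx -1027.7$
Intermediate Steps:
$W{\left(z,x \right)} = 70 - 14 z$ ($W{\left(z,x \right)} = - 2 \left(z - 5\right) 7 = - 2 \left(-5 + z\right) 7 = - 2 \left(-35 + 7 z\right) = 70 - 14 z$)
$\frac{\left(-89\right)^{3}}{W{\left(\left(-44\right) 1,-502 \right)}} = \frac{\left(-89\right)^{3}}{70 - 14 \left(\left(-44\right) 1\right)} = - \frac{704969}{70 - -616} = - \frac{704969}{70 + 616} = - \frac{704969}{686}$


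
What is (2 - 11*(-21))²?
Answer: 54289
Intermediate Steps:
(2 - 11*(-21))² = (2 + 231)² = 233² = 54289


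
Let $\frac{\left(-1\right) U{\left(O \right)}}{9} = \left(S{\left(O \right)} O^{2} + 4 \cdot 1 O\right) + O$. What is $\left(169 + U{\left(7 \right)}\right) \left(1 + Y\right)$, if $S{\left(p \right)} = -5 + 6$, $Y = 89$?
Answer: $-52830$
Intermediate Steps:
$S{\left(p \right)} = 1$
$U{\left(O \right)} = - 45 O - 9 O^{2}$ ($U{\left(O \right)} = - 9 \left(\left(1 O^{2} + 4 \cdot 1 O\right) + O\right) = - 9 \left(\left(O^{2} + 4 O\right) + O\right) = - 9 \left(O^{2} + 5 O\right) = - 45 O - 9 O^{2}$)
$\left(169 + U{\left(7 \right)}\right) \left(1 + Y\right) = \left(169 - 63 \left(5 + 7\right)\right) \left(1 + 89\right) = \left(169 - 63 \cdot 12\right) 90 = \left(169 - 756\right) 90 = \left(-587\right) 90 = -52830$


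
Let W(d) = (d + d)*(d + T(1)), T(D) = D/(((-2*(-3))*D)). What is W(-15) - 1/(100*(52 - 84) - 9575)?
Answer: 5684876/12775 ≈ 445.00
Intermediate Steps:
T(D) = ⅙ (T(D) = D/((6*D)) = D*(1/(6*D)) = ⅙)
W(d) = 2*d*(⅙ + d) (W(d) = (d + d)*(d + ⅙) = (2*d)*(⅙ + d) = 2*d*(⅙ + d))
W(-15) - 1/(100*(52 - 84) - 9575) = (⅓)*(-15)*(1 + 6*(-15)) - 1/(100*(52 - 84) - 9575) = (⅓)*(-15)*(1 - 90) - 1/(100*(-32) - 9575) = (⅓)*(-15)*(-89) - 1/(-3200 - 9575) = 445 - 1/(-12775) = 445 - 1*(-1/12775) = 445 + 1/12775 = 5684876/12775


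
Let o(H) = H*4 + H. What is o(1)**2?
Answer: 25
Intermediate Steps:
o(H) = 5*H (o(H) = 4*H + H = 5*H)
o(1)**2 = (5*1)**2 = 5**2 = 25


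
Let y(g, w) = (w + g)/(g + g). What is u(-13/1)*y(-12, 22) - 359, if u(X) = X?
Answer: -4243/12 ≈ -353.58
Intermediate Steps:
y(g, w) = (g + w)/(2*g) (y(g, w) = (g + w)/((2*g)) = (g + w)*(1/(2*g)) = (g + w)/(2*g))
u(-13/1)*y(-12, 22) - 359 = (-13/1)*((½)*(-12 + 22)/(-12)) - 359 = (-13*1)*((½)*(-1/12)*10) - 359 = -13*(-5/12) - 359 = 65/12 - 359 = -4243/12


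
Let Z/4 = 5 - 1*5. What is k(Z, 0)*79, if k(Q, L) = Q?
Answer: 0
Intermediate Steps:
Z = 0 (Z = 4*(5 - 1*5) = 4*(5 - 5) = 4*0 = 0)
k(Z, 0)*79 = 0*79 = 0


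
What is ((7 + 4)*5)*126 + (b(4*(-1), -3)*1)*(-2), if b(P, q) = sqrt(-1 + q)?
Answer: 6930 - 4*I ≈ 6930.0 - 4.0*I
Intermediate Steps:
((7 + 4)*5)*126 + (b(4*(-1), -3)*1)*(-2) = ((7 + 4)*5)*126 + (sqrt(-1 - 3)*1)*(-2) = (11*5)*126 + (sqrt(-4)*1)*(-2) = 55*126 + ((2*I)*1)*(-2) = 6930 + (2*I)*(-2) = 6930 - 4*I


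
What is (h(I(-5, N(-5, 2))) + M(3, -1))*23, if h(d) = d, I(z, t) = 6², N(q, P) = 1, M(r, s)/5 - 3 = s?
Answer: 1058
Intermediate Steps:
M(r, s) = 15 + 5*s
I(z, t) = 36
(h(I(-5, N(-5, 2))) + M(3, -1))*23 = (36 + (15 + 5*(-1)))*23 = (36 + (15 - 5))*23 = (36 + 10)*23 = 46*23 = 1058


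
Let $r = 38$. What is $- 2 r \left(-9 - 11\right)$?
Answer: $1520$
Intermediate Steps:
$- 2 r \left(-9 - 11\right) = \left(-2\right) 38 \left(-9 - 11\right) = \left(-76\right) \left(-20\right) = 1520$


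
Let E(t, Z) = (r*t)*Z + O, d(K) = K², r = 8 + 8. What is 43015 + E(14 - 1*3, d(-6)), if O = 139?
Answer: 49490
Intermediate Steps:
r = 16
E(t, Z) = 139 + 16*Z*t (E(t, Z) = (16*t)*Z + 139 = 16*Z*t + 139 = 139 + 16*Z*t)
43015 + E(14 - 1*3, d(-6)) = 43015 + (139 + 16*(-6)²*(14 - 1*3)) = 43015 + (139 + 16*36*(14 - 3)) = 43015 + (139 + 16*36*11) = 43015 + (139 + 6336) = 43015 + 6475 = 49490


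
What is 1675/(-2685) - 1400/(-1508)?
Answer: 61655/202449 ≈ 0.30455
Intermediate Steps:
1675/(-2685) - 1400/(-1508) = 1675*(-1/2685) - 1400*(-1/1508) = -335/537 + 350/377 = 61655/202449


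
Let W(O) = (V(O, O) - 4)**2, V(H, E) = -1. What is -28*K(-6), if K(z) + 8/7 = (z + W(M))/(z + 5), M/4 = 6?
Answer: 564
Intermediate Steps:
M = 24 (M = 4*6 = 24)
W(O) = 25 (W(O) = (-1 - 4)**2 = (-5)**2 = 25)
K(z) = -8/7 + (25 + z)/(5 + z) (K(z) = -8/7 + (z + 25)/(z + 5) = -8/7 + (25 + z)/(5 + z))
-28*K(-6) = -4*(135 - 1*(-6))/(5 - 6) = -4*(135 + 6)/(-1) = -4*(-1)*141 = -28*(-141/7) = 564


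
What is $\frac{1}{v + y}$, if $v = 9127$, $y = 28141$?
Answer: $\frac{1}{37268} \approx 2.6833 \cdot 10^{-5}$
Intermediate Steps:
$\frac{1}{v + y} = \frac{1}{9127 + 28141} = \frac{1}{37268}$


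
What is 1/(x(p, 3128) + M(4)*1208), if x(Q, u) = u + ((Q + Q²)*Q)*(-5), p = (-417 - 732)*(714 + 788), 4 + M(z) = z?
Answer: 1/25700385444200667068 ≈ 3.8910e-20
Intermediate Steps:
M(z) = -4 + z
p = -1725798 (p = -1149*1502 = -1725798)
x(Q, u) = u - 5*Q*(Q + Q²) (x(Q, u) = u + (Q*(Q + Q²))*(-5) = u - 5*Q*(Q + Q²))
1/(x(p, 3128) + M(4)*1208) = 1/((3128 - 5*(-1725798)² - 5*(-1725798)³) + (-4 + 4)*1208) = 1/((3128 - 5*2978378736804 - 5*(-5140080067218869592)) + 0*1208) = 1/((3128 - 14891893684020 + 25700400336094347960) + 0) = 1/(25700385444200667068 + 0) = 1/25700385444200667068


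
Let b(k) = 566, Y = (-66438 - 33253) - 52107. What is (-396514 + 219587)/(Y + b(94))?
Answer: 176927/151232 ≈ 1.1699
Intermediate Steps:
Y = -151798 (Y = -99691 - 52107 = -151798)
(-396514 + 219587)/(Y + b(94)) = (-396514 + 219587)/(-151798 + 566) = -176927/(-151232) = -176927*(-1/151232) = 176927/151232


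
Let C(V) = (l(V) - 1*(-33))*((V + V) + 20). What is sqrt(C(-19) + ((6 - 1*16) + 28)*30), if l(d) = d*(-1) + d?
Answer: 3*I*sqrt(6) ≈ 7.3485*I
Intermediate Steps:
l(d) = 0 (l(d) = -d + d = 0)
C(V) = 660 + 66*V (C(V) = (0 - 1*(-33))*((V + V) + 20) = (0 + 33)*(2*V + 20) = 33*(20 + 2*V) = 660 + 66*V)
sqrt(C(-19) + ((6 - 1*16) + 28)*30) = sqrt((660 + 66*(-19)) + ((6 - 1*16) + 28)*30) = sqrt((660 - 1254) + ((6 - 16) + 28)*30) = sqrt(-594 + (-10 + 28)*30) = sqrt(-594 + 18*30) = sqrt(-594 + 540) = sqrt(-54) = 3*I*sqrt(6)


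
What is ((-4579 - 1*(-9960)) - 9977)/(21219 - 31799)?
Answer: 1149/2645 ≈ 0.43440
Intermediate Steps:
((-4579 - 1*(-9960)) - 9977)/(21219 - 31799) = ((-4579 + 9960) - 9977)/(-10580) = (5381 - 9977)*(-1/10580) = -4596*(-1/10580) = 1149/2645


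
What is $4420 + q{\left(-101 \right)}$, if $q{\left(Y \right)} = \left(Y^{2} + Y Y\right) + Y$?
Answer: $24721$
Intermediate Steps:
$q{\left(Y \right)} = Y + 2 Y^{2}$ ($q{\left(Y \right)} = \left(Y^{2} + Y^{2}\right) + Y = 2 Y^{2} + Y = Y + 2 Y^{2}$)
$4420 + q{\left(-101 \right)} = 4420 - 101 \left(1 + 2 \left(-101\right)\right) = 4420 - 101 \left(1 - 202\right) = 4420 - -20301 = 4420 + 20301 = 24721$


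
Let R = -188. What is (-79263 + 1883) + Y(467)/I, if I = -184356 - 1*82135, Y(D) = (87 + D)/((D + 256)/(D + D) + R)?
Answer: -3605986515343584/46601014679 ≈ -77380.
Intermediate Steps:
Y(D) = (87 + D)/(-188 + (256 + D)/(2*D)) (Y(D) = (87 + D)/((D + 256)/(D + D) - 188) = (87 + D)/((256 + D)/((2*D)) - 188) = (87 + D)/((256 + D)*(1/(2*D)) - 188) = (87 + D)/((256 + D)/(2*D) - 188) = (87 + D)/(-188 + (256 + D)/(2*D)))
I = -266491 (I = -184356 - 82135 = -266491)
(-79263 + 1883) + Y(467)/I = (-79263 + 1883) + (2*467*(87 + 467)/(256 - 375*467))/(-266491) = -77380 + (2*467*554/(256 - 175125))*(-1/266491) = -77380 + (2*467*554/(-174869))*(-1/266491) = -77380 + (2*467*(-1/174869)*554)*(-1/266491) = -77380 - 517436/174869*(-1/266491) = -77380 + 517436/46601014679 = -3605986515343584/46601014679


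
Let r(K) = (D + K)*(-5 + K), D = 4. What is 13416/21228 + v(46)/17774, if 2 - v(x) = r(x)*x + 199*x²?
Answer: -445919713/15721103 ≈ -28.364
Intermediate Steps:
r(K) = (-5 + K)*(4 + K) (r(K) = (4 + K)*(-5 + K) = (-5 + K)*(4 + K))
v(x) = 2 - 199*x² - x*(-20 + x² - x) (v(x) = 2 - ((-20 + x² - x)*x + 199*x²) = 2 - (x*(-20 + x² - x) + 199*x²) = 2 - (199*x² + x*(-20 + x² - x)) = 2 + (-199*x² - x*(-20 + x² - x)) = 2 - 199*x² - x*(-20 + x² - x))
13416/21228 + v(46)/17774 = 13416/21228 + (2 - 1*46³ - 198*46² + 20*46)/17774 = 13416*(1/21228) + (2 - 1*97336 - 198*2116 + 920)*(1/17774) = 1118/1769 + (2 - 97336 - 418968 + 920)*(1/17774) = 1118/1769 - 515382*1/17774 = 1118/1769 - 257691/8887 = -445919713/15721103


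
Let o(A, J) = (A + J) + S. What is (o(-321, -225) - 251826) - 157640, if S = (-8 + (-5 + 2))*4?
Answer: -410056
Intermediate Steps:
S = -44 (S = (-8 - 3)*4 = -11*4 = -44)
o(A, J) = -44 + A + J (o(A, J) = (A + J) - 44 = -44 + A + J)
(o(-321, -225) - 251826) - 157640 = ((-44 - 321 - 225) - 251826) - 157640 = (-590 - 251826) - 157640 = -252416 - 157640 = -410056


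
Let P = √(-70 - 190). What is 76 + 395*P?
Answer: 76 + 790*I*√65 ≈ 76.0 + 6369.2*I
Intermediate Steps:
P = 2*I*√65 (P = √(-260) = 2*I*√65 ≈ 16.125*I)
76 + 395*P = 76 + 395*(2*I*√65) = 76 + 790*I*√65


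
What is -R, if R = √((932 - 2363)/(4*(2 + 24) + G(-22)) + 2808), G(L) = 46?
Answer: -3*√31094/10 ≈ -52.900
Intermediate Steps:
R = 3*√31094/10 (R = √((932 - 2363)/(4*(2 + 24) + 46) + 2808) = √(-1431/(4*26 + 46) + 2808) = √(-1431/(104 + 46) + 2808) = √(-1431/150 + 2808) = √(-1431*1/150 + 2808) = √(-477/50 + 2808) = √(139923/50) = 3*√31094/10 ≈ 52.900)
-R = -3*√31094/10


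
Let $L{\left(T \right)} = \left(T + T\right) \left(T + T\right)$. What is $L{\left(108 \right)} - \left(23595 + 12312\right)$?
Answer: $10749$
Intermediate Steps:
$L{\left(T \right)} = 4 T^{2}$ ($L{\left(T \right)} = 2 T 2 T = 4 T^{2}$)
$L{\left(108 \right)} - \left(23595 + 12312\right) = 4 \cdot 108^{2} - \left(23595 + 12312\right) = 4 \cdot 11664 - 35907 = 46656 - 35907 = 10749$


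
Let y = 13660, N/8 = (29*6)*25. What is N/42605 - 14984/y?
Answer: -8151266/29099215 ≈ -0.28012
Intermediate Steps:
N = 34800 (N = 8*((29*6)*25) = 8*(174*25) = 8*4350 = 34800)
N/42605 - 14984/y = 34800/42605 - 14984/13660 = 34800*(1/42605) - 14984*1/13660 = 6960/8521 - 3746/3415 = -8151266/29099215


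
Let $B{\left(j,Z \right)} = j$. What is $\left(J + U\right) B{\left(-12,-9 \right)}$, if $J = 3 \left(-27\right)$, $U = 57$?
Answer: $288$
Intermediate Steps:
$J = -81$
$\left(J + U\right) B{\left(-12,-9 \right)} = \left(-81 + 57\right) \left(-12\right) = \left(-24\right) \left(-12\right) = 288$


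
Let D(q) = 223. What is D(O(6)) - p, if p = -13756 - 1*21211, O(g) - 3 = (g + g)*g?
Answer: 35190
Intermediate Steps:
O(g) = 3 + 2*g² (O(g) = 3 + (g + g)*g = 3 + (2*g)*g = 3 + 2*g²)
p = -34967 (p = -13756 - 21211 = -34967)
D(O(6)) - p = 223 - 1*(-34967) = 223 + 34967 = 35190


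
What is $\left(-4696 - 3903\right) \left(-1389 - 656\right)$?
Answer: $17584955$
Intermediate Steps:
$\left(-4696 - 3903\right) \left(-1389 - 656\right) = \left(-8599\right) \left(-2045\right) = 17584955$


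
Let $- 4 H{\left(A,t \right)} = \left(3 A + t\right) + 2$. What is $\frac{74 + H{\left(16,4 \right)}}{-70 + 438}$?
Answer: $\frac{121}{736} \approx 0.1644$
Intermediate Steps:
$H{\left(A,t \right)} = - \frac{1}{2} - \frac{3 A}{4} - \frac{t}{4}$ ($H{\left(A,t \right)} = - \frac{\left(3 A + t\right) + 2}{4} = - \frac{\left(t + 3 A\right) + 2}{4} = - \frac{2 + t + 3 A}{4} = - \frac{1}{2} - \frac{3 A}{4} - \frac{t}{4}$)
$\frac{74 + H{\left(16,4 \right)}}{-70 + 438} = \frac{74 - \frac{27}{2}}{-70 + 438} = \frac{74 - \frac{27}{2}}{368} = \left(74 - \frac{27}{2}\right) \frac{1}{368} = \frac{121}{2} \cdot \frac{1}{368} = \frac{121}{736}$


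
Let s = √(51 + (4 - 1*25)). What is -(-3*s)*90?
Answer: 270*√30 ≈ 1478.9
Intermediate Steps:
s = √30 (s = √(51 + (4 - 25)) = √(51 - 21) = √30 ≈ 5.4772)
-(-3*s)*90 = -(-3*√30)*90 = -(-270)*√30 = 270*√30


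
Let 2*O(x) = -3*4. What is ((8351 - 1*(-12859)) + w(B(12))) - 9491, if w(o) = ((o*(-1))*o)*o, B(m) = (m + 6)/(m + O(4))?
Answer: 11692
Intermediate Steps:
O(x) = -6 (O(x) = (-3*4)/2 = (½)*(-12) = -6)
B(m) = (6 + m)/(-6 + m) (B(m) = (m + 6)/(m - 6) = (6 + m)/(-6 + m))
w(o) = -o³ (w(o) = ((-o)*o)*o = (-o²)*o = -o³)
((8351 - 1*(-12859)) + w(B(12))) - 9491 = ((8351 - 1*(-12859)) - ((6 + 12)/(-6 + 12))³) - 9491 = ((8351 + 12859) - (18/6)³) - 9491 = (21210 - ((⅙)*18)³) - 9491 = (21210 - 1*3³) - 9491 = (21210 - 1*27) - 9491 = (21210 - 27) - 9491 = 21183 - 9491 = 11692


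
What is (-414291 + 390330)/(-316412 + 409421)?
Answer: -1141/4429 ≈ -0.25762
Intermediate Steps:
(-414291 + 390330)/(-316412 + 409421) = -23961/93009 = -23961*1/93009 = -1141/4429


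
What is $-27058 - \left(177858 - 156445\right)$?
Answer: $-48471$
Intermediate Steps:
$-27058 - \left(177858 - 156445\right) = -27058 - 21413 = -48471$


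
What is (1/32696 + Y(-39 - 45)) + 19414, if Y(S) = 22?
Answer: 635479457/32696 ≈ 19436.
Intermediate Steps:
(1/32696 + Y(-39 - 45)) + 19414 = (1/32696 + 22) + 19414 = 719313/32696 + 19414 = 635479457/32696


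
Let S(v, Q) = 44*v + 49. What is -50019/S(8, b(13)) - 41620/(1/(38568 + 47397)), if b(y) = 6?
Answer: -1434723233319/401 ≈ -3.5779e+9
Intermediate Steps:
S(v, Q) = 49 + 44*v
-50019/S(8, b(13)) - 41620/(1/(38568 + 47397)) = -50019/(49 + 44*8) - 41620/(1/(38568 + 47397)) = -50019/(49 + 352) - 41620/(1/85965) = -50019/401 - 41620/1/85965 = -50019*1/401 - 41620*85965 = -50019/401 - 3577863300 = -1434723233319/401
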